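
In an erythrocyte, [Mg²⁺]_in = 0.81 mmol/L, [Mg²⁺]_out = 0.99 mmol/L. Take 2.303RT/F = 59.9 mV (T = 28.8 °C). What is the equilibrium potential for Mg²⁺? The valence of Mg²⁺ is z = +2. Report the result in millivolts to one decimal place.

2.6 mV

E = (59.9/z) · log₁₀([Mg²⁺]_out/[Mg²⁺]_in) with z = +2.
= (59.9/2) · log₁₀(0.99/0.81) = 29.95 · log₁₀(1.222)
= 29.95 · (0.0872) = 2.61 mV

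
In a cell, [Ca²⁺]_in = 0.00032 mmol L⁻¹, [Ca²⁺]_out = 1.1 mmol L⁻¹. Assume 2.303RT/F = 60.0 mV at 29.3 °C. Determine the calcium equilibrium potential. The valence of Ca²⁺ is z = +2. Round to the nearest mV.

E = (60.0/z) · log₁₀([Ca²⁺]_out/[Ca²⁺]_in) with z = +2.
= (60.0/2) · log₁₀(1.1/0.00032) = 30.00 · log₁₀(3438)
= 30.00 · (3.5362) = 106.09 mV

106 mV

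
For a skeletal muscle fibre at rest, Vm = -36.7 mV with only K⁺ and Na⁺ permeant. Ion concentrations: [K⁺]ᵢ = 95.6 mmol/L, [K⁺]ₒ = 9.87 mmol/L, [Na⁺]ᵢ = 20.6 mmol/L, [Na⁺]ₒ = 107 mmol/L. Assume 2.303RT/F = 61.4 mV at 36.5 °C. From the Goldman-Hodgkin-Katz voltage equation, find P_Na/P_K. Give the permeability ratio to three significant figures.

Let α = P_Na/P_K. GHK: Vm = 61.4·log₁₀[(Kₒ + α·Naₒ)/(Kᵢ + α·Naᵢ)].
10^(Vm/61.4) = 10^(-36.7/61.4) = 0.25251
So 0.25251·(Kᵢ + α·Naᵢ) = Kₒ + α·Naₒ → α = (0.25251·95.6 − 9.87) / (107.0 − 0.25251·20.6)
α = (24.14 − 9.87) / (107.0 − 5.202) = 14.27/101.8 = 0.1402

0.140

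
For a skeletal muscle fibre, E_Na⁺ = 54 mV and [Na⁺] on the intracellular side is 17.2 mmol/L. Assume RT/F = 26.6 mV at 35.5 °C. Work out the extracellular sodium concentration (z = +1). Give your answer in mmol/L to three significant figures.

Nernst: E = (26.6/1) · ln([out]/[in]), so ln([out]/[in]) = 54.0 × 1 / 26.6 = 2.0301.
[out]/[in] = e^(2.0301) = 7.615.
[out] = 7.615 × 17.2 = 131 mmol/L.

131 mmol/L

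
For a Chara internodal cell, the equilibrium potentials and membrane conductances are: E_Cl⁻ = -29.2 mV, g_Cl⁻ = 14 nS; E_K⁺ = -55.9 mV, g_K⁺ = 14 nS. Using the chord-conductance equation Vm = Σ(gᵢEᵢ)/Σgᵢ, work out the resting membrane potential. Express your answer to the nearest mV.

-43 mV

Σ gᵢEᵢ = 14·(-29.2) + 14·(-55.9) = -1191.40
Σ gᵢ = 14 + 14 = 28
Vm = -1191.40 / 28 = -42.55 mV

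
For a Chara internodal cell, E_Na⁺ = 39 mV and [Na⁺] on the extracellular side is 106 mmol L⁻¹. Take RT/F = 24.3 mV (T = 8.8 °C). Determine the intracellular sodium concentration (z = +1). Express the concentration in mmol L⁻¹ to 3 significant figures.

Nernst: E = (24.3/1) · ln([out]/[in]), so ln([out]/[in]) = 39.0 × 1 / 24.3 = 1.6049.
[out]/[in] = e^(1.6049) = 4.978.
[in] = 106 / 4.978 = 21.3 mmol L⁻¹.

21.3 mmol L⁻¹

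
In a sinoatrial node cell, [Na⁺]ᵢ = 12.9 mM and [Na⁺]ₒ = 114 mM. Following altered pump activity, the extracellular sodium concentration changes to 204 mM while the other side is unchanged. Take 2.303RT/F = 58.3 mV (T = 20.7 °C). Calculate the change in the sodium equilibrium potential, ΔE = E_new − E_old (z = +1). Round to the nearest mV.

E_old = (58.3/1)·log₁₀(114/12.9) = 55.17 mV
E_new = (58.3/1)·log₁₀(204/12.9) = 69.90 mV
ΔE = 69.90 − (55.17) = 14.73 mV

15 mV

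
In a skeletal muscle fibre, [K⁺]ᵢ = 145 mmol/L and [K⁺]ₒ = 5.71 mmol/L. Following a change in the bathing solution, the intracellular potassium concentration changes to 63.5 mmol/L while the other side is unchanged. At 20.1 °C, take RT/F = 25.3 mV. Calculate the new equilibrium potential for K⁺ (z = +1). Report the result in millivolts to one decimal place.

-60.9 mV

After the shift: [K⁺]_out = 5.71, [K⁺]_in = 63.5 mmol/L.
E_new = (25.3/1)·ln(5.71/63.5) = 25.30 · (-2.4088) = -60.94 mV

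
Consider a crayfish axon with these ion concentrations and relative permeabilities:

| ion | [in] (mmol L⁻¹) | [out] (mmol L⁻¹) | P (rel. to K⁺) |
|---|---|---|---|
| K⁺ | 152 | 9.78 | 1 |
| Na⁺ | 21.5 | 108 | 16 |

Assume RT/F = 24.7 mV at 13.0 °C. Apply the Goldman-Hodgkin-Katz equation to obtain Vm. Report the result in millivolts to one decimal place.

31.0 mV

Vm = 24.7 · ln[(Σ P·[cation]ₒ + Σ P·[anion]ᵢ) / (Σ P·[cation]ᵢ + Σ P·[anion]ₒ)]
Numerator = 1×9.78 + 16×108 = 1738
Denominator = 1×152 + 16×21.5 = 496
Vm = 24.7 · ln(3.5036) = 24.7 × (1.2538) = 30.97 mV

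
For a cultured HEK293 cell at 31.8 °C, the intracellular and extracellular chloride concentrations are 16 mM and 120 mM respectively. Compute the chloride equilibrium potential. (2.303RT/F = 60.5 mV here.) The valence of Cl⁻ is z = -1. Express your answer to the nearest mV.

E = (60.5/z) · log₁₀([Cl⁻]_out/[Cl⁻]_in) with z = -1.
For an anion, dividing by z = -1 reverses the sign.
= (60.5/-1) · log₁₀(120/16) = -60.50 · log₁₀(7.5)
= -60.50 · (0.8751) = -52.94 mV

-53 mV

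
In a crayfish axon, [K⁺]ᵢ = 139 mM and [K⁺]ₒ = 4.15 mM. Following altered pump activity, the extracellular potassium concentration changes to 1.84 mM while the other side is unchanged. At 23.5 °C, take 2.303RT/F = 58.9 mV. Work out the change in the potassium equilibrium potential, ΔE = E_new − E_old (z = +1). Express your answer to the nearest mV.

E_old = (58.9/1)·log₁₀(4.15/139) = -89.82 mV
E_new = (58.9/1)·log₁₀(1.84/139) = -110.63 mV
ΔE = -110.63 − (-89.82) = -20.81 mV

-21 mV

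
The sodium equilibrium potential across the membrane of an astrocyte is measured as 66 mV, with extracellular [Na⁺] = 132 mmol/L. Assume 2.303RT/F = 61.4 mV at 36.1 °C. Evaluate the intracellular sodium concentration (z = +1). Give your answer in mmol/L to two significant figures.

Nernst: E = (61.4/1) · log₁₀([out]/[in]), so log₁₀([out]/[in]) = 66.0 × 1 / 61.4 = 1.0749.
[out]/[in] = 10^(1.0749) = 11.88.
[in] = 132 / 11.88 = 11.11 mmol/L.

11 mmol/L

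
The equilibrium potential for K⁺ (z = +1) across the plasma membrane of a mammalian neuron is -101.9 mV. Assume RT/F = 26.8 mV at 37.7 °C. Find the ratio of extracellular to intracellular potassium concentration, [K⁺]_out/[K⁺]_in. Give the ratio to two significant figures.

0.022

ln([out]/[in]) = E·z/(26.8) = -101.9 × 1 / 26.8 = -3.8022
[out]/[in] = e^(-3.8022) = 0.02232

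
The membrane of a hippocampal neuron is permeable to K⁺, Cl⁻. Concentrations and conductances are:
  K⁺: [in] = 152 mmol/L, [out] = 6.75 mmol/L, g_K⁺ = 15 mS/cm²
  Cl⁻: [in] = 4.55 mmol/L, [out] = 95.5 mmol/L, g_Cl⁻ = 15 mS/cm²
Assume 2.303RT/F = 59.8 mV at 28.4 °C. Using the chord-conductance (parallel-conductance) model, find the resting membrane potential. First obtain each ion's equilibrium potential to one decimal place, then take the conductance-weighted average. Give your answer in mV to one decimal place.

E_K⁺ = (59.8/1)·log₁₀(6.75/152) = -80.9 mV
E_Cl⁻ = (59.8/-1)·log₁₀(95.5/4.55) = -79.1 mV
Vm = (Σ gᵢEᵢ)/(Σ gᵢ) = (15·-80.9 + 15·-79.1) / (15 + 15)
= -2400.00 / 30 = -80.00 mV

-80.0 mV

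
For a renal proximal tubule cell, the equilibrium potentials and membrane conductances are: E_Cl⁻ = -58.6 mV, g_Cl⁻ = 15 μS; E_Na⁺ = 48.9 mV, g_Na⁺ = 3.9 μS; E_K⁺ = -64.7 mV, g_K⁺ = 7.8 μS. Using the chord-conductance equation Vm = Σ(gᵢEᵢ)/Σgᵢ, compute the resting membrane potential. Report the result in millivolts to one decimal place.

-44.7 mV

Σ gᵢEᵢ = 15·(-58.6) + 3.9·(48.9) + 7.8·(-64.7) = -1192.95
Σ gᵢ = 15 + 3.9 + 7.8 = 26.7
Vm = -1192.95 / 26.7 = -44.68 mV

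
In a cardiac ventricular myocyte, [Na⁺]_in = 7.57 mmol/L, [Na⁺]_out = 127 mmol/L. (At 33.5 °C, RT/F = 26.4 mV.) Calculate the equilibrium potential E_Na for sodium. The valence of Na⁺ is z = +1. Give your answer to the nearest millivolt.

E = (26.4/z) · ln([Na⁺]_out/[Na⁺]_in) with z = +1.
= (26.4/1) · ln(127/7.57) = 26.40 · ln(16.78)
= 26.40 · (2.8200) = 74.45 mV

74 mV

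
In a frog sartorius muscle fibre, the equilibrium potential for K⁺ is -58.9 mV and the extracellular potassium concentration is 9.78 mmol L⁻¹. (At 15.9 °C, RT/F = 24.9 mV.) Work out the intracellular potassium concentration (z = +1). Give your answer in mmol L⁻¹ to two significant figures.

Nernst: E = (24.9/1) · ln([out]/[in]), so ln([out]/[in]) = -58.9 × 1 / 24.9 = -2.3655.
[out]/[in] = e^(-2.3655) = 0.09391.
[in] = 9.78 / 0.09391 = 104.1 mmol L⁻¹.

100 mmol L⁻¹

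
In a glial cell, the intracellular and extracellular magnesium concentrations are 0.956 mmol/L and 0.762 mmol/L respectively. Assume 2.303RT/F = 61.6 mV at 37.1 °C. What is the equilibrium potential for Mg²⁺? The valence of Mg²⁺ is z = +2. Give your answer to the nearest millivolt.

E = (61.6/z) · log₁₀([Mg²⁺]_out/[Mg²⁺]_in) with z = +2.
= (61.6/2) · log₁₀(0.762/0.956) = 30.80 · log₁₀(0.7971)
= 30.80 · (-0.0985) = -3.03 mV

-3 mV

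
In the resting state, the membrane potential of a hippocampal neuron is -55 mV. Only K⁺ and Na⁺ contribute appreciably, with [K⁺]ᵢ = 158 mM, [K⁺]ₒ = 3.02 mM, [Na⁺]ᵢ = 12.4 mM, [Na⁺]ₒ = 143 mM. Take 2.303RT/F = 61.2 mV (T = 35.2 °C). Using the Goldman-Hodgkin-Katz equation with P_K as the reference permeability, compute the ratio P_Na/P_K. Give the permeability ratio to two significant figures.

Let α = P_Na/P_K. GHK: Vm = 61.2·log₁₀[(Kₒ + α·Naₒ)/(Kᵢ + α·Naᵢ)].
10^(Vm/61.2) = 10^(-55.0/61.2) = 0.12627
So 0.12627·(Kᵢ + α·Naᵢ) = Kₒ + α·Naₒ → α = (0.12627·158.0 − 3.02) / (143.0 − 0.12627·12.4)
α = (19.95 − 3.02) / (143.0 − 1.566) = 16.93/141.4 = 0.1197

0.12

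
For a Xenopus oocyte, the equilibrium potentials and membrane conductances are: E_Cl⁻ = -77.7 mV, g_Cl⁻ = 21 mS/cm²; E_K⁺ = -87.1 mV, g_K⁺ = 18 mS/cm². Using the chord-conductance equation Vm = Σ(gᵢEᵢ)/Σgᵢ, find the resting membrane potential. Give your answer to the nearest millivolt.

Σ gᵢEᵢ = 21·(-77.7) + 18·(-87.1) = -3199.50
Σ gᵢ = 21 + 18 = 39
Vm = -3199.50 / 39 = -82.04 mV

-82 mV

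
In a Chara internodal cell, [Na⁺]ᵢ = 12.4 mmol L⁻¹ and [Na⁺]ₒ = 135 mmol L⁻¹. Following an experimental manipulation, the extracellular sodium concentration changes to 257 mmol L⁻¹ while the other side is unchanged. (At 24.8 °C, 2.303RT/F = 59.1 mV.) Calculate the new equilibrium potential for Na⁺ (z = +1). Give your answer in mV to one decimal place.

After the shift: [Na⁺]_out = 257, [Na⁺]_in = 12.4 mmol L⁻¹.
E_new = (59.1/1)·log₁₀(257/12.4) = 59.10 · (1.3165) = 77.81 mV

77.8 mV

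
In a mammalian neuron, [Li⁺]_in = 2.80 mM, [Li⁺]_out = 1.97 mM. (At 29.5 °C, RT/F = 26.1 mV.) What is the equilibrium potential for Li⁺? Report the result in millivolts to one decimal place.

E = (26.1/z) · ln([Li⁺]_out/[Li⁺]_in) with z = +1.
= (26.1/1) · ln(1.97/2.80) = 26.10 · ln(0.7036)
= 26.10 · (-0.3516) = -9.18 mV

-9.2 mV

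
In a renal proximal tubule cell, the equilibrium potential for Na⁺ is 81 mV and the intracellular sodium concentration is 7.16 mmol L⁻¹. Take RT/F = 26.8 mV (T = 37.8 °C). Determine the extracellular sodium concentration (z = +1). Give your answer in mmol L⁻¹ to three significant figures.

147 mmol L⁻¹

Nernst: E = (26.8/1) · ln([out]/[in]), so ln([out]/[in]) = 81.0 × 1 / 26.8 = 3.0224.
[out]/[in] = e^(3.0224) = 20.54.
[out] = 20.54 × 7.16 = 147.1 mmol L⁻¹.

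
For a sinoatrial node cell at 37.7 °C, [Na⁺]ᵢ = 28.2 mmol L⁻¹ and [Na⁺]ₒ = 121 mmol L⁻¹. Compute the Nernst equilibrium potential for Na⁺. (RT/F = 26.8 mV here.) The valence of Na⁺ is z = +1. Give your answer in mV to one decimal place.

39.0 mV

E = (26.8/z) · ln([Na⁺]_out/[Na⁺]_in) with z = +1.
= (26.8/1) · ln(121/28.2) = 26.80 · ln(4.291)
= 26.80 · (1.4565) = 39.03 mV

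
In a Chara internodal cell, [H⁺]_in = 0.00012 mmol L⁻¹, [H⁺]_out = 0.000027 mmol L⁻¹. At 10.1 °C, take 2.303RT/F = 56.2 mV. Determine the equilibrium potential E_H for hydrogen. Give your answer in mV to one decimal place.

-36.4 mV

E = (56.2/z) · log₁₀([H⁺]_out/[H⁺]_in) with z = +1.
= (56.2/1) · log₁₀(0.000027/0.00012) = 56.20 · log₁₀(0.225)
= 56.20 · (-0.6478) = -36.41 mV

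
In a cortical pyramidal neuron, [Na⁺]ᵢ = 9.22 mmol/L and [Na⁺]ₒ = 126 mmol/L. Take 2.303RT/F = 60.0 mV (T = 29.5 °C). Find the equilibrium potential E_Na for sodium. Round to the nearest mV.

68 mV

E = (60.0/z) · log₁₀([Na⁺]_out/[Na⁺]_in) with z = +1.
= (60.0/1) · log₁₀(126/9.22) = 60.00 · log₁₀(13.67)
= 60.00 · (1.1356) = 68.14 mV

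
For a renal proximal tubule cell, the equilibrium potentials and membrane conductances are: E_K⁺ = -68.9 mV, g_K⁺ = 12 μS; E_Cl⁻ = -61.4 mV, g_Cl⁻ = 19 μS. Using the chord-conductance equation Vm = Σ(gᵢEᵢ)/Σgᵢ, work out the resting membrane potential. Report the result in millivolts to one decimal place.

-64.3 mV

Σ gᵢEᵢ = 12·(-68.9) + 19·(-61.4) = -1993.40
Σ gᵢ = 12 + 19 = 31
Vm = -1993.40 / 31 = -64.30 mV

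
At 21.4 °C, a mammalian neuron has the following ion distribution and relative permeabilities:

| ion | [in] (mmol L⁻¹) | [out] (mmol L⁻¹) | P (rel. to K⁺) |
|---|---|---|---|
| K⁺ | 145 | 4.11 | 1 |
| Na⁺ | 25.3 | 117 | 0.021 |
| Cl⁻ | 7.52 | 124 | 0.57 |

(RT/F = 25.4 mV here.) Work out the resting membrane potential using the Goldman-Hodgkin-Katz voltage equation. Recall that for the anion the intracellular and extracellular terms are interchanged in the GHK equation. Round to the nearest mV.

Vm = 25.4 · ln[(Σ P·[cation]ₒ + Σ P·[anion]ᵢ) / (Σ P·[cation]ᵢ + Σ P·[anion]ₒ)]
Numerator = 1×4.11 + 0.021×117 + 0.57×7.52 = 10.85
Denominator = 1×145 + 0.021×25.3 + 0.57×124 = 216.2
Vm = 25.4 · ln(0.050198) = 25.4 × (-2.9918) = -75.99 mV

-76 mV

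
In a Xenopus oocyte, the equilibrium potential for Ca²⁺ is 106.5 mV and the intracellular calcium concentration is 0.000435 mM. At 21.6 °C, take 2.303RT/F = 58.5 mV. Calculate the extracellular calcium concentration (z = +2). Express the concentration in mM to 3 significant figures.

Nernst: E = (58.5/2) · log₁₀([out]/[in]), so log₁₀([out]/[in]) = 106.5 × 2 / 58.5 = 3.6410.
[out]/[in] = 10^(3.6410) = 4375.
[out] = 4375 × 0.000435 = 1.903 mM.

1.90 mM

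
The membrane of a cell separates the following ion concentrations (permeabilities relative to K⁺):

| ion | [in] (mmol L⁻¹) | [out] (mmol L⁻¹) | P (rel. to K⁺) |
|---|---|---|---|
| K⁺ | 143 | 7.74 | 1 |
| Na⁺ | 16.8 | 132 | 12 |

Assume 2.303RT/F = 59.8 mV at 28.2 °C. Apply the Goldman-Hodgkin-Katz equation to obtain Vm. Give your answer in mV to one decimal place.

39.7 mV

Vm = 59.8 · log₁₀[(Σ P·[cation]ₒ + Σ P·[anion]ᵢ) / (Σ P·[cation]ᵢ + Σ P·[anion]ₒ)]
Numerator = 1×7.74 + 12×132 = 1592
Denominator = 1×143 + 12×16.8 = 344.6
Vm = 59.8 · log₁₀(4.6191) = 59.8 × (0.6646) = 39.74 mV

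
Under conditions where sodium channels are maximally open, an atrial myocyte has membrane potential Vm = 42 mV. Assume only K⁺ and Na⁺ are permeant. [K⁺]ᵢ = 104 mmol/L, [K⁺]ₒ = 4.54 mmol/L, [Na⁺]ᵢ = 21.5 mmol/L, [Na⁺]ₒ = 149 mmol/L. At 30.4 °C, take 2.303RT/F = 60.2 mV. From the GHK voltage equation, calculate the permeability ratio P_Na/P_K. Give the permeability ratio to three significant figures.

Let α = P_Na/P_K. GHK: Vm = 60.2·log₁₀[(Kₒ + α·Naₒ)/(Kᵢ + α·Naᵢ)].
10^(Vm/60.2) = 10^(42.0/60.2) = 4.9851
So 4.9851·(Kᵢ + α·Naᵢ) = Kₒ + α·Naₒ → α = (4.9851·104.0 − 4.54) / (149.0 − 4.9851·21.5)
α = (518.5 − 4.54) / (149.0 − 107.2) = 513.9/41.82 = 12.29

12.3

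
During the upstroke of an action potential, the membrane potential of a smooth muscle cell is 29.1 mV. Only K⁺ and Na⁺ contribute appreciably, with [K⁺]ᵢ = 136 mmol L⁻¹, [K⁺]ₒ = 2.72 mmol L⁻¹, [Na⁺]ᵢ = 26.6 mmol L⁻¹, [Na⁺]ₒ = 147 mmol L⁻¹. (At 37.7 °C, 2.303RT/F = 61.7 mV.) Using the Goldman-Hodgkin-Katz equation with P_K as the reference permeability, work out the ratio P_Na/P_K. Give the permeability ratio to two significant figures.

Let α = P_Na/P_K. GHK: Vm = 61.7·log₁₀[(Kₒ + α·Naₒ)/(Kᵢ + α·Naᵢ)].
10^(Vm/61.7) = 10^(29.1/61.7) = 2.9624
So 2.9624·(Kᵢ + α·Naᵢ) = Kₒ + α·Naₒ → α = (2.9624·136.0 − 2.72) / (147.0 − 2.9624·26.6)
α = (402.9 − 2.72) / (147.0 − 78.8) = 400.2/68.2 = 5.867

5.9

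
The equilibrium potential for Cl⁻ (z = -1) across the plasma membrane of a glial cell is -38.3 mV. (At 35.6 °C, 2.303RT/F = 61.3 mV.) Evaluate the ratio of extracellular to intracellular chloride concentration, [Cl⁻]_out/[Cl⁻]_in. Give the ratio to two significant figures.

4.2

log₁₀([out]/[in]) = E·z/(61.3) = -38.3 × -1 / 61.3 = 0.6248
[out]/[in] = 10^(0.6248) = 4.215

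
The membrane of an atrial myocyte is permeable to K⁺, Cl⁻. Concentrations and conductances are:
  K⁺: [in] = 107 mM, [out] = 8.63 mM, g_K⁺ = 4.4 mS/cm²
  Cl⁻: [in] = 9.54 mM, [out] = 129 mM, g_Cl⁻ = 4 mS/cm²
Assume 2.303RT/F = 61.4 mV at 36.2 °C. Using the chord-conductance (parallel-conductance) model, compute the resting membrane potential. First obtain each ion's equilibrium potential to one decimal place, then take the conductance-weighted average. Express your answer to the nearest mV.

E_K⁺ = (61.4/1)·log₁₀(8.63/107) = -67.1 mV
E_Cl⁻ = (61.4/-1)·log₁₀(129/9.54) = -69.4 mV
Vm = (Σ gᵢEᵢ)/(Σ gᵢ) = (4.4·-67.1 + 4·-69.4) / (4.4 + 4)
= -572.84 / 8.4 = -68.20 mV

-68 mV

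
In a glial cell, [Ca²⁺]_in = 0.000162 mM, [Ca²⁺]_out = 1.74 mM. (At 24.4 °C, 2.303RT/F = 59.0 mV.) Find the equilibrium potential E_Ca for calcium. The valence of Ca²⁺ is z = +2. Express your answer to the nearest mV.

119 mV

E = (59.0/z) · log₁₀([Ca²⁺]_out/[Ca²⁺]_in) with z = +2.
= (59.0/2) · log₁₀(1.74/0.000162) = 29.50 · log₁₀(1.074e+04)
= 29.50 · (4.0310) = 118.92 mV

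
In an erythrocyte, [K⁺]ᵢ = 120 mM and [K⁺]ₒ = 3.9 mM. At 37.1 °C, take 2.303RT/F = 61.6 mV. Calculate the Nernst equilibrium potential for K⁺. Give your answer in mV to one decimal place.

-91.7 mV

E = (61.6/z) · log₁₀([K⁺]_out/[K⁺]_in) with z = +1.
= (61.6/1) · log₁₀(3.9/120) = 61.60 · log₁₀(0.0325)
= 61.60 · (-1.4881) = -91.67 mV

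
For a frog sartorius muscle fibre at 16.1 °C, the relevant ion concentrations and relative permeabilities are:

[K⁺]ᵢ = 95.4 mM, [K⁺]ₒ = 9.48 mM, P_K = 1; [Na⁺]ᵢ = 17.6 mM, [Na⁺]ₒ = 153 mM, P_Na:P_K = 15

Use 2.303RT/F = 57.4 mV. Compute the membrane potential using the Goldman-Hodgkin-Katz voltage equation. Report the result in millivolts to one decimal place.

Vm = 57.4 · log₁₀[(Σ P·[cation]ₒ + Σ P·[anion]ᵢ) / (Σ P·[cation]ᵢ + Σ P·[anion]ₒ)]
Numerator = 1×9.48 + 15×153 = 2304
Denominator = 1×95.4 + 15×17.6 = 359.4
Vm = 57.4 · log₁₀(6.412) = 57.4 × (0.8070) = 46.32 mV

46.3 mV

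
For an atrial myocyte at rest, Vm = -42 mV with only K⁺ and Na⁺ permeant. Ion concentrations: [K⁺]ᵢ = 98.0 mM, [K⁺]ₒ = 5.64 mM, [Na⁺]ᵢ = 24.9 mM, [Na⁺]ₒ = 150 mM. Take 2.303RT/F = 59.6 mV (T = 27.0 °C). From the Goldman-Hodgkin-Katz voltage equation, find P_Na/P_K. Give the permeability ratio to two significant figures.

0.094

Let α = P_Na/P_K. GHK: Vm = 59.6·log₁₀[(Kₒ + α·Naₒ)/(Kᵢ + α·Naᵢ)].
10^(Vm/59.6) = 10^(-42.0/59.6) = 0.19738
So 0.19738·(Kᵢ + α·Naᵢ) = Kₒ + α·Naₒ → α = (0.19738·98.0 − 5.64) / (150.0 − 0.19738·24.9)
α = (19.34 − 5.64) / (150.0 − 4.915) = 13.7/145.1 = 0.09445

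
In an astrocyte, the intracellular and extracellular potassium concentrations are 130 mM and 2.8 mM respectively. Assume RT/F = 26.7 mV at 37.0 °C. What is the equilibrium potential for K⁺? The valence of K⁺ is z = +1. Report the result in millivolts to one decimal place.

-102.5 mV

E = (26.7/z) · ln([K⁺]_out/[K⁺]_in) with z = +1.
= (26.7/1) · ln(2.8/130) = 26.70 · ln(0.02154)
= 26.70 · (-3.8379) = -102.47 mV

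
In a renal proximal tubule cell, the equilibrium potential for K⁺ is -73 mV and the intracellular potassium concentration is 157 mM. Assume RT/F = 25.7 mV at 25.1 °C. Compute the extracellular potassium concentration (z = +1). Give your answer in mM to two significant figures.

9.2 mM

Nernst: E = (25.7/1) · ln([out]/[in]), so ln([out]/[in]) = -73.0 × 1 / 25.7 = -2.8405.
[out]/[in] = e^(-2.8405) = 0.0584.
[out] = 0.0584 × 157 = 9.169 mM.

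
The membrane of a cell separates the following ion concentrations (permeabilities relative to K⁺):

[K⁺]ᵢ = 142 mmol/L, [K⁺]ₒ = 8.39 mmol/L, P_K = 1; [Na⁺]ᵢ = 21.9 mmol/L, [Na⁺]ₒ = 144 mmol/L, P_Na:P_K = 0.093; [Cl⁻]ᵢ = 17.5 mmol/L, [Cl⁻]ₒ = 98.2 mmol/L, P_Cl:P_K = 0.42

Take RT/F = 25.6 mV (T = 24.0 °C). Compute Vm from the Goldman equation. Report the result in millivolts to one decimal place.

Vm = 25.6 · ln[(Σ P·[cation]ₒ + Σ P·[anion]ᵢ) / (Σ P·[cation]ᵢ + Σ P·[anion]ₒ)]
Numerator = 1×8.39 + 0.093×144 + 0.42×17.5 = 29.13
Denominator = 1×142 + 0.093×21.9 + 0.42×98.2 = 185.3
Vm = 25.6 · ln(0.15723) = 25.6 × (-1.8500) = -47.36 mV

-47.4 mV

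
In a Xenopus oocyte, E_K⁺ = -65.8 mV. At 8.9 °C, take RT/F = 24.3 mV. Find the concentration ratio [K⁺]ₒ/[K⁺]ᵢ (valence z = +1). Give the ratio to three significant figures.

ln([out]/[in]) = E·z/(24.3) = -65.8 × 1 / 24.3 = -2.7078
[out]/[in] = e^(-2.7078) = 0.06668

0.0667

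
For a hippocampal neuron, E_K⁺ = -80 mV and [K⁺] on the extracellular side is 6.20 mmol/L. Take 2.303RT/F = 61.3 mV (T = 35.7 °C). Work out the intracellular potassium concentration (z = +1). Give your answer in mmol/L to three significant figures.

125 mmol/L

Nernst: E = (61.3/1) · log₁₀([out]/[in]), so log₁₀([out]/[in]) = -80.0 × 1 / 61.3 = -1.3051.
[out]/[in] = 10^(-1.3051) = 0.04954.
[in] = 6.20 / 0.04954 = 125.2 mmol/L.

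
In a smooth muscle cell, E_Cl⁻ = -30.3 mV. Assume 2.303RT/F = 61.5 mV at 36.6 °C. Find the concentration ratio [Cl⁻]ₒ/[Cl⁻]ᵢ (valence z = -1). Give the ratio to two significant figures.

log₁₀([out]/[in]) = E·z/(61.5) = -30.3 × -1 / 61.5 = 0.4927
[out]/[in] = 10^(0.4927) = 3.109

3.1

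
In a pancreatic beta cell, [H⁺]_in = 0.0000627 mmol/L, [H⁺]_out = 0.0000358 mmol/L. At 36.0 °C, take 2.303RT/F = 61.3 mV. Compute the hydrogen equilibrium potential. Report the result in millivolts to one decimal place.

E = (61.3/z) · log₁₀([H⁺]_out/[H⁺]_in) with z = +1.
= (61.3/1) · log₁₀(0.0000358/0.0000627) = 61.30 · log₁₀(0.571)
= 61.30 · (-0.2434) = -14.92 mV

-14.9 mV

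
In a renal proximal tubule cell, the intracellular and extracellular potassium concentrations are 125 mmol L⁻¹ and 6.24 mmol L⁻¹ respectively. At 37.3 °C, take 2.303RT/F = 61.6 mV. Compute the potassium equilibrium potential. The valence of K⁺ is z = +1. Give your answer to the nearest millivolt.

E = (61.6/z) · log₁₀([K⁺]_out/[K⁺]_in) with z = +1.
= (61.6/1) · log₁₀(6.24/125) = 61.60 · log₁₀(0.04992)
= 61.60 · (-1.3017) = -80.19 mV

-80 mV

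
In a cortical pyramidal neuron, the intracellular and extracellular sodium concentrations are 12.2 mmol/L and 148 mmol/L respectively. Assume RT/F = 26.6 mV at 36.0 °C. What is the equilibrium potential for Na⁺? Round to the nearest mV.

E = (26.6/z) · ln([Na⁺]_out/[Na⁺]_in) with z = +1.
= (26.6/1) · ln(148/12.2) = 26.60 · ln(12.13)
= 26.60 · (2.4958) = 66.39 mV

66 mV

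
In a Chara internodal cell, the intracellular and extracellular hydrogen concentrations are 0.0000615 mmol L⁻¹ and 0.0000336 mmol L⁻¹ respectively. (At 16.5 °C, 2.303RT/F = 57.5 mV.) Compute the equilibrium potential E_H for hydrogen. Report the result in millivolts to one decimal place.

-15.1 mV

E = (57.5/z) · log₁₀([H⁺]_out/[H⁺]_in) with z = +1.
= (57.5/1) · log₁₀(0.0000336/0.0000615) = 57.50 · log₁₀(0.5463)
= 57.50 · (-0.2625) = -15.10 mV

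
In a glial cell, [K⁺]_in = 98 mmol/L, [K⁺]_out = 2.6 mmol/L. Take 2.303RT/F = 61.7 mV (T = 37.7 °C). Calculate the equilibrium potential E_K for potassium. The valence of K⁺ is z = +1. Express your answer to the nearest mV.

-97 mV

E = (61.7/z) · log₁₀([K⁺]_out/[K⁺]_in) with z = +1.
= (61.7/1) · log₁₀(2.6/98) = 61.70 · log₁₀(0.02653)
= 61.70 · (-1.5763) = -97.25 mV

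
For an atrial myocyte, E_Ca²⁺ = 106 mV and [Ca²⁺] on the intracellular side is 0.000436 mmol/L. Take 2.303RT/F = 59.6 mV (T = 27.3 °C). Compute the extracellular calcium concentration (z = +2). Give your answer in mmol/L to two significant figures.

1.6 mmol/L

Nernst: E = (59.6/2) · log₁₀([out]/[in]), so log₁₀([out]/[in]) = 106.0 × 2 / 59.6 = 3.5570.
[out]/[in] = 10^(3.5570) = 3606.
[out] = 3606 × 0.000436 = 1.572 mmol/L.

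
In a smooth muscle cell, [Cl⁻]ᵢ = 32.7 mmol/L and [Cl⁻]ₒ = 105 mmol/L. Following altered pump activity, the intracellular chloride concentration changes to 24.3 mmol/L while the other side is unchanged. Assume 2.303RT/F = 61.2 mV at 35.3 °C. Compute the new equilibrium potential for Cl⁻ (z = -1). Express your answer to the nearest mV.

-39 mV

After the shift: [Cl⁻]_out = 105, [Cl⁻]_in = 24.3 mmol/L.
E_new = (61.2/-1)·log₁₀(105/24.3) = -61.20 · (0.6356) = -38.90 mV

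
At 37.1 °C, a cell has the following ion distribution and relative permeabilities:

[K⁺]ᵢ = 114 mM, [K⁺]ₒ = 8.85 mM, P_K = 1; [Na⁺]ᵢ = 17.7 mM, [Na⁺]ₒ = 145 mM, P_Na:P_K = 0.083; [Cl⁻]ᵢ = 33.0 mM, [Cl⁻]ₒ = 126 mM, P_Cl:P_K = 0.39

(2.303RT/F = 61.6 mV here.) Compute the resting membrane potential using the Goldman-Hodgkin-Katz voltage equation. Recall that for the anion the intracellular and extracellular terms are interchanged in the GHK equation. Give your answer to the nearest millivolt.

-42 mV

Vm = 61.6 · log₁₀[(Σ P·[cation]ₒ + Σ P·[anion]ᵢ) / (Σ P·[cation]ᵢ + Σ P·[anion]ₒ)]
Numerator = 1×8.85 + 0.083×145 + 0.39×33.0 = 33.75
Denominator = 1×114 + 0.083×17.7 + 0.39×126 = 164.6
Vm = 61.6 · log₁₀(0.20506) = 61.6 × (-0.6881) = -42.39 mV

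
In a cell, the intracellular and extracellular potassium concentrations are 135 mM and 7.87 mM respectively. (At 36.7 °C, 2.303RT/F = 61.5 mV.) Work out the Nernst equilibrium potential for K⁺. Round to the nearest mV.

E = (61.5/z) · log₁₀([K⁺]_out/[K⁺]_in) with z = +1.
= (61.5/1) · log₁₀(7.87/135) = 61.50 · log₁₀(0.0583)
= 61.50 · (-1.2344) = -75.91 mV

-76 mV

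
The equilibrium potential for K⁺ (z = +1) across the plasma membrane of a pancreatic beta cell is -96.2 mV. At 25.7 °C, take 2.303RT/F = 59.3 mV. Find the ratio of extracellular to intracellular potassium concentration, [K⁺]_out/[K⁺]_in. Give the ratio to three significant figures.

log₁₀([out]/[in]) = E·z/(59.3) = -96.2 × 1 / 59.3 = -1.6223
[out]/[in] = 10^(-1.6223) = 0.02386

0.0239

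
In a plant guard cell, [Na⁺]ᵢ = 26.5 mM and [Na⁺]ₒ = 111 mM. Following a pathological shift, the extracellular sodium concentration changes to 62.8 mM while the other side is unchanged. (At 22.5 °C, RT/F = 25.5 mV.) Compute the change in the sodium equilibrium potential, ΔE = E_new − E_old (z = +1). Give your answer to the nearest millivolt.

-15 mV

E_old = (25.5/1)·ln(111/26.5) = 36.53 mV
E_new = (25.5/1)·ln(62.8/26.5) = 22.00 mV
ΔE = 22.00 − (36.53) = -14.52 mV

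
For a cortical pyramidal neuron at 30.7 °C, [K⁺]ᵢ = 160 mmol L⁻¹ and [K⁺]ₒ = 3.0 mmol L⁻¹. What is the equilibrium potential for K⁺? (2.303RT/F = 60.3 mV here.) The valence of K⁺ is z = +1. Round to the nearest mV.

E = (60.3/z) · log₁₀([K⁺]_out/[K⁺]_in) with z = +1.
= (60.3/1) · log₁₀(3.0/160) = 60.30 · log₁₀(0.01875)
= 60.30 · (-1.7270) = -104.14 mV

-104 mV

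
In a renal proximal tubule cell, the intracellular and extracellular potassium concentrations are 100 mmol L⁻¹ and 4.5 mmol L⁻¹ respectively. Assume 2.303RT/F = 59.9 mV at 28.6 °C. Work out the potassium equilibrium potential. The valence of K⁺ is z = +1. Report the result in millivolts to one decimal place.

-80.7 mV

E = (59.9/z) · log₁₀([K⁺]_out/[K⁺]_in) with z = +1.
= (59.9/1) · log₁₀(4.5/100) = 59.90 · log₁₀(0.045)
= 59.90 · (-1.3468) = -80.67 mV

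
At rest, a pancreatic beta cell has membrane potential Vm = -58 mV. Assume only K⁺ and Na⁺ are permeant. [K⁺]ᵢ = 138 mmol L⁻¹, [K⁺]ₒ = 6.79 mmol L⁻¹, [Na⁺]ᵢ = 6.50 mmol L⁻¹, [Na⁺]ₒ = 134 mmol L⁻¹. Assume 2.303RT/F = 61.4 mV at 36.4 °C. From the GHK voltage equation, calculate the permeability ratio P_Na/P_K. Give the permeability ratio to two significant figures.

0.067

Let α = P_Na/P_K. GHK: Vm = 61.4·log₁₀[(Kₒ + α·Naₒ)/(Kᵢ + α·Naᵢ)].
10^(Vm/61.4) = 10^(-58.0/61.4) = 0.1136
So 0.1136·(Kᵢ + α·Naᵢ) = Kₒ + α·Naₒ → α = (0.1136·138.0 − 6.79) / (134.0 − 0.1136·6.5)
α = (15.68 − 6.79) / (134.0 − 0.7384) = 8.887/133.3 = 0.06669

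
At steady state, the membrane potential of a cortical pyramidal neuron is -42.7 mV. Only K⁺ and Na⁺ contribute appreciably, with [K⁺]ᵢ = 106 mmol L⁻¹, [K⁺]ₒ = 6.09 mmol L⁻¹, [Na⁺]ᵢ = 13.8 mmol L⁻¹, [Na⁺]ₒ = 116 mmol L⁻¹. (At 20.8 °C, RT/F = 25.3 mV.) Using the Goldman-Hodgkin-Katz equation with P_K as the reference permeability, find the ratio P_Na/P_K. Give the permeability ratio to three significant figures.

0.119

Let α = P_Na/P_K. GHK: Vm = 25.3·ln[(Kₒ + α·Naₒ)/(Kᵢ + α·Naᵢ)].
e^(Vm/25.3) = e^(-42.7/25.3) = 0.18494
So 0.18494·(Kᵢ + α·Naᵢ) = Kₒ + α·Naₒ → α = (0.18494·106.0 − 6.09) / (116.0 − 0.18494·13.8)
α = (19.6 − 6.09) / (116.0 − 2.552) = 13.51/113.4 = 0.1191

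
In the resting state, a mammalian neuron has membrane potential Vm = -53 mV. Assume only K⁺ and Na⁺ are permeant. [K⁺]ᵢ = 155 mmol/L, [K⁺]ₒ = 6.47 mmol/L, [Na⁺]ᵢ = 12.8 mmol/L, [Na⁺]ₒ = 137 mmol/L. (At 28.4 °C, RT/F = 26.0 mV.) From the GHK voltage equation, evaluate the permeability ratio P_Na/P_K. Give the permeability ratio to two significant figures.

Let α = P_Na/P_K. GHK: Vm = 26.0·ln[(Kₒ + α·Naₒ)/(Kᵢ + α·Naᵢ)].
e^(Vm/26.0) = e^(-53.0/26.0) = 0.13023
So 0.13023·(Kᵢ + α·Naᵢ) = Kₒ + α·Naₒ → α = (0.13023·155.0 − 6.47) / (137.0 − 0.13023·12.8)
α = (20.19 − 6.47) / (137.0 − 1.667) = 13.72/135.3 = 0.1013

0.10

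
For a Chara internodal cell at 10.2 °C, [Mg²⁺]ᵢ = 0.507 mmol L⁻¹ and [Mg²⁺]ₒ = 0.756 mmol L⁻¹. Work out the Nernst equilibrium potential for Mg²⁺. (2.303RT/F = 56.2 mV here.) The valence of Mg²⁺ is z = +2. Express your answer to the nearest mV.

E = (56.2/z) · log₁₀([Mg²⁺]_out/[Mg²⁺]_in) with z = +2.
= (56.2/2) · log₁₀(0.756/0.507) = 28.10 · log₁₀(1.491)
= 28.10 · (0.1735) = 4.88 mV

5 mV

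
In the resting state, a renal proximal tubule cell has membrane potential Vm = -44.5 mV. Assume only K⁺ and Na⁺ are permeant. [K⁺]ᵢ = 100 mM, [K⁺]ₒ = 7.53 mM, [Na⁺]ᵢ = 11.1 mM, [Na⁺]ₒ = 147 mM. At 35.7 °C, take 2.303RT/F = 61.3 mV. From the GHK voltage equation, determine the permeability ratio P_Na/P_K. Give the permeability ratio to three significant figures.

Let α = P_Na/P_K. GHK: Vm = 61.3·log₁₀[(Kₒ + α·Naₒ)/(Kᵢ + α·Naᵢ)].
10^(Vm/61.3) = 10^(-44.5/61.3) = 0.18796
So 0.18796·(Kᵢ + α·Naᵢ) = Kₒ + α·Naₒ → α = (0.18796·100.0 − 7.53) / (147.0 − 0.18796·11.1)
α = (18.8 − 7.53) / (147.0 − 2.086) = 11.27/144.9 = 0.07774

0.0777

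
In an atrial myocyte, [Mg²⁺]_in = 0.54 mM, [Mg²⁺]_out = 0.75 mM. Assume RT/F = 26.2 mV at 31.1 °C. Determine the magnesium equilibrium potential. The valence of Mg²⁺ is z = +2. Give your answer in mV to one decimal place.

E = (26.2/z) · ln([Mg²⁺]_out/[Mg²⁺]_in) with z = +2.
= (26.2/2) · ln(0.75/0.54) = 13.10 · ln(1.389)
= 13.10 · (0.3285) = 4.30 mV

4.3 mV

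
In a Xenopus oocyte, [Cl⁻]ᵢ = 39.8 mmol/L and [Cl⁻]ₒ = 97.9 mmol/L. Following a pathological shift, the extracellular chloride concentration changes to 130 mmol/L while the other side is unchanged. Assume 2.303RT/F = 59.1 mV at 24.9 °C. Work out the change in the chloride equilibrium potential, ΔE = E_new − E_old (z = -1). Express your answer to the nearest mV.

E_old = (59.1/-1)·log₁₀(97.9/39.8) = -23.10 mV
E_new = (59.1/-1)·log₁₀(130/39.8) = -30.38 mV
ΔE = -30.38 − (-23.10) = -7.28 mV

-7 mV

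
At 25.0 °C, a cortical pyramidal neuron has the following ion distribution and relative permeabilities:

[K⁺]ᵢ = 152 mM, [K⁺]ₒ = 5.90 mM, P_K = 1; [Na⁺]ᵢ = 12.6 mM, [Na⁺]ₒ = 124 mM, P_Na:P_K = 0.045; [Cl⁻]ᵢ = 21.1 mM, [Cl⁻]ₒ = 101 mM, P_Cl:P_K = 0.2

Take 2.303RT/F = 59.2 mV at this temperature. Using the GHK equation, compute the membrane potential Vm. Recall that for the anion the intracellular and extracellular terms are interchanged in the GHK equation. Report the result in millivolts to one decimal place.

Vm = 59.2 · log₁₀[(Σ P·[cation]ₒ + Σ P·[anion]ᵢ) / (Σ P·[cation]ᵢ + Σ P·[anion]ₒ)]
Numerator = 1×5.90 + 0.045×124 + 0.2×21.1 = 15.7
Denominator = 1×152 + 0.045×12.6 + 0.2×101 = 172.8
Vm = 59.2 · log₁₀(0.090874) = 59.2 × (-1.0416) = -61.66 mV

-61.7 mV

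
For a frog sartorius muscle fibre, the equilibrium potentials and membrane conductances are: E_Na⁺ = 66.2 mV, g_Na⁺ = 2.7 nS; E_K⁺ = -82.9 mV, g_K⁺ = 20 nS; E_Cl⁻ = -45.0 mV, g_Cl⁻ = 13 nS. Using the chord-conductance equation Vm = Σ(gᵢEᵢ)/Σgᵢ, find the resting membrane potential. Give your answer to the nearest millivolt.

Σ gᵢEᵢ = 2.7·(66.2) + 20·(-82.9) + 13·(-45.0) = -2064.26
Σ gᵢ = 2.7 + 20 + 13 = 35.7
Vm = -2064.26 / 35.7 = -57.82 mV

-58 mV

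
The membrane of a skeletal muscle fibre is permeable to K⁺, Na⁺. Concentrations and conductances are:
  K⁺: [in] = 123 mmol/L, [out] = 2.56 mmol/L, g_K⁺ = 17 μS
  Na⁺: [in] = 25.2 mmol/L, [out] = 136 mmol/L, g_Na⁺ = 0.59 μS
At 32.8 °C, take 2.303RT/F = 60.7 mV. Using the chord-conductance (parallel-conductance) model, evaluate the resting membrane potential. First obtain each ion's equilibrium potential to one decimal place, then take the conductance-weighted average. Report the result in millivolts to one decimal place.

-97.2 mV

E_K⁺ = (60.7/1)·log₁₀(2.56/123) = -102.1 mV
E_Na⁺ = (60.7/1)·log₁₀(136/25.2) = 44.4 mV
Vm = (Σ gᵢEᵢ)/(Σ gᵢ) = (17·-102.1 + 0.59·44.4) / (17 + 0.59)
= -1709.50 / 17.59 = -97.19 mV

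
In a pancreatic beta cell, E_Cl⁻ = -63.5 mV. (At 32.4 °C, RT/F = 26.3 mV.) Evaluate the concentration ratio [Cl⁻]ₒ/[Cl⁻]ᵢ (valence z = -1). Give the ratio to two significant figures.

ln([out]/[in]) = E·z/(26.3) = -63.5 × -1 / 26.3 = 2.4144
[out]/[in] = e^(2.4144) = 11.18

11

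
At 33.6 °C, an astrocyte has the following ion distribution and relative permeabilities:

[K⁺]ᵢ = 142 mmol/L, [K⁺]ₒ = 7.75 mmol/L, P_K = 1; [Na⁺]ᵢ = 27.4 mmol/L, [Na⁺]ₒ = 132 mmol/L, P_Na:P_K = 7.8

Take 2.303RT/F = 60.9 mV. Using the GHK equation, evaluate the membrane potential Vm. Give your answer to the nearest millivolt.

28 mV

Vm = 60.9 · log₁₀[(Σ P·[cation]ₒ + Σ P·[anion]ᵢ) / (Σ P·[cation]ᵢ + Σ P·[anion]ₒ)]
Numerator = 1×7.75 + 7.8×132 = 1037
Denominator = 1×142 + 7.8×27.4 = 355.7
Vm = 60.9 · log₁₀(2.9162) = 60.9 × (0.4648) = 28.31 mV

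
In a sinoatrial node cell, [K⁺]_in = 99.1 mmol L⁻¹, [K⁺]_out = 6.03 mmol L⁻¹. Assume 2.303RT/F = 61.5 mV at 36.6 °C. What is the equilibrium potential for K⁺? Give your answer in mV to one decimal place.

E = (61.5/z) · log₁₀([K⁺]_out/[K⁺]_in) with z = +1.
= (61.5/1) · log₁₀(6.03/99.1) = 61.50 · log₁₀(0.06085)
= 61.50 · (-1.2158) = -74.77 mV

-74.8 mV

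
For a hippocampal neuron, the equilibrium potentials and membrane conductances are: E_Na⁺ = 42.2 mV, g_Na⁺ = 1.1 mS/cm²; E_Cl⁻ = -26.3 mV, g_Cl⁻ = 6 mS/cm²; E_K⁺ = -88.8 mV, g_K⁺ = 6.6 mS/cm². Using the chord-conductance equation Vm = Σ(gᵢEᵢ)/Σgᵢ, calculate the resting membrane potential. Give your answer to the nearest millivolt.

Σ gᵢEᵢ = 1.1·(42.2) + 6·(-26.3) + 6.6·(-88.8) = -697.46
Σ gᵢ = 1.1 + 6 + 6.6 = 13.7
Vm = -697.46 / 13.7 = -50.91 mV

-51 mV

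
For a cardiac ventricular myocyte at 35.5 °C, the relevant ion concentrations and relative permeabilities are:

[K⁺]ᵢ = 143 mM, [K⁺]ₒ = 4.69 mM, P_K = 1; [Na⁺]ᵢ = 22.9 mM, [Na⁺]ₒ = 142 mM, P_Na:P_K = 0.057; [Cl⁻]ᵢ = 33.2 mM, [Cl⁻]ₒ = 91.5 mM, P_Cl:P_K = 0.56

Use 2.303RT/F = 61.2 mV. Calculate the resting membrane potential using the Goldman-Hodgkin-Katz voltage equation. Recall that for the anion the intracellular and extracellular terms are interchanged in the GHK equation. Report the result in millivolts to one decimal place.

Vm = 61.2 · log₁₀[(Σ P·[cation]ₒ + Σ P·[anion]ᵢ) / (Σ P·[cation]ᵢ + Σ P·[anion]ₒ)]
Numerator = 1×4.69 + 0.057×142 + 0.56×33.2 = 31.38
Denominator = 1×143 + 0.057×22.9 + 0.56×91.5 = 195.5
Vm = 61.2 · log₁₀(0.16045) = 61.2 × (-0.7946) = -48.63 mV

-48.6 mV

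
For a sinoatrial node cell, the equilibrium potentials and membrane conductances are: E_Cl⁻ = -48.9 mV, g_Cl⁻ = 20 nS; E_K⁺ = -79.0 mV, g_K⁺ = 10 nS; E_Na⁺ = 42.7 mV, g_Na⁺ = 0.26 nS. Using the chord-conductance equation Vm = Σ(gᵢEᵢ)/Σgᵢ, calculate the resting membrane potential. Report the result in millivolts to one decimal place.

Σ gᵢEᵢ = 20·(-48.9) + 10·(-79.0) + 0.26·(42.7) = -1756.90
Σ gᵢ = 20 + 10 + 0.26 = 30.26
Vm = -1756.90 / 30.26 = -58.06 mV

-58.1 mV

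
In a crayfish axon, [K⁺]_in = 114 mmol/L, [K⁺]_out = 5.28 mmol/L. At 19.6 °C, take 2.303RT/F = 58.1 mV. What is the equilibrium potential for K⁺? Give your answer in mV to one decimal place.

E = (58.1/z) · log₁₀([K⁺]_out/[K⁺]_in) with z = +1.
= (58.1/1) · log₁₀(5.28/114) = 58.10 · log₁₀(0.04632)
= 58.10 · (-1.3343) = -77.52 mV

-77.5 mV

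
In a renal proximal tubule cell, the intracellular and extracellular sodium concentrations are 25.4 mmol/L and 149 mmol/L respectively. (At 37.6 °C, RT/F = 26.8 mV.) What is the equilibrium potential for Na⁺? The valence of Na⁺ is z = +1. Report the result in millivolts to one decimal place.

47.4 mV

E = (26.8/z) · ln([Na⁺]_out/[Na⁺]_in) with z = +1.
= (26.8/1) · ln(149/25.4) = 26.80 · ln(5.866)
= 26.80 · (1.7692) = 47.41 mV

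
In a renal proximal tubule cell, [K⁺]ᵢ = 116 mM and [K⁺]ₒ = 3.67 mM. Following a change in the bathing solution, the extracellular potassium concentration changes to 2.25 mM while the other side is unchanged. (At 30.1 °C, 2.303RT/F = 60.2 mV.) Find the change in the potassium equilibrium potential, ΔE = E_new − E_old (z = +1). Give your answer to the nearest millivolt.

E_old = (60.2/1)·log₁₀(3.67/116) = -90.29 mV
E_new = (60.2/1)·log₁₀(2.25/116) = -103.08 mV
ΔE = -103.08 − (-90.29) = -12.79 mV

-13 mV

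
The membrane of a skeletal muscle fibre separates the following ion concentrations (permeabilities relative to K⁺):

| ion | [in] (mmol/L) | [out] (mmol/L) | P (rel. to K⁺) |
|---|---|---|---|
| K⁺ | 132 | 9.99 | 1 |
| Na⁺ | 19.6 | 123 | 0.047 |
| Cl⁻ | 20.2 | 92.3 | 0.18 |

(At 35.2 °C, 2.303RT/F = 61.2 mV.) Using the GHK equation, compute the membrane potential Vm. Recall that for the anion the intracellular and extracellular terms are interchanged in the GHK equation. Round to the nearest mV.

-54 mV

Vm = 61.2 · log₁₀[(Σ P·[cation]ₒ + Σ P·[anion]ᵢ) / (Σ P·[cation]ᵢ + Σ P·[anion]ₒ)]
Numerator = 1×9.99 + 0.047×123 + 0.18×20.2 = 19.41
Denominator = 1×132 + 0.047×19.6 + 0.18×92.3 = 149.5
Vm = 61.2 · log₁₀(0.12978) = 61.2 × (-0.8868) = -54.27 mV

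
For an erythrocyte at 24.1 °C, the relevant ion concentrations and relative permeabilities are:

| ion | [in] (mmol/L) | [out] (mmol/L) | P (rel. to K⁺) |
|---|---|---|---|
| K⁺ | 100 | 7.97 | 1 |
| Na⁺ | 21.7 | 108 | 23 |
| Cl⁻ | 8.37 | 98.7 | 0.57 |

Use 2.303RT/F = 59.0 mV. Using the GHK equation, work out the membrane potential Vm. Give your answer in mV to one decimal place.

34.3 mV

Vm = 59.0 · log₁₀[(Σ P·[cation]ₒ + Σ P·[anion]ᵢ) / (Σ P·[cation]ᵢ + Σ P·[anion]ₒ)]
Numerator = 1×7.97 + 23×108 + 0.57×8.37 = 2497
Denominator = 1×100 + 23×21.7 + 0.57×98.7 = 655.4
Vm = 59.0 · log₁₀(3.8097) = 59.0 × (0.5809) = 34.27 mV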